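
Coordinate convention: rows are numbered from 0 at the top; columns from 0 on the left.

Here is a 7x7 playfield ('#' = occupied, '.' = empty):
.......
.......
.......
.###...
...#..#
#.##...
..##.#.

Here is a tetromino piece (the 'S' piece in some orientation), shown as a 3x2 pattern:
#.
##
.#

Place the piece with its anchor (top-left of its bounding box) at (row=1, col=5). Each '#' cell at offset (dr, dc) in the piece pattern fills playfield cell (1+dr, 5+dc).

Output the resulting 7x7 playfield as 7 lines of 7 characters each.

Answer: .......
.....#.
.....##
.###..#
...#..#
#.##...
..##.#.

Derivation:
Fill (1+0,5+0) = (1,5)
Fill (1+1,5+0) = (2,5)
Fill (1+1,5+1) = (2,6)
Fill (1+2,5+1) = (3,6)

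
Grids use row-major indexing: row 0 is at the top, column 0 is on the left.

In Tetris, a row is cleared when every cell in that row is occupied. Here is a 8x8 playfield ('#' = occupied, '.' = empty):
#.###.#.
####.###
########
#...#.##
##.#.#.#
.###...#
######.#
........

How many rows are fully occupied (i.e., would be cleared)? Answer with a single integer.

Check each row:
  row 0: 3 empty cells -> not full
  row 1: 1 empty cell -> not full
  row 2: 0 empty cells -> FULL (clear)
  row 3: 4 empty cells -> not full
  row 4: 3 empty cells -> not full
  row 5: 4 empty cells -> not full
  row 6: 1 empty cell -> not full
  row 7: 8 empty cells -> not full
Total rows cleared: 1

Answer: 1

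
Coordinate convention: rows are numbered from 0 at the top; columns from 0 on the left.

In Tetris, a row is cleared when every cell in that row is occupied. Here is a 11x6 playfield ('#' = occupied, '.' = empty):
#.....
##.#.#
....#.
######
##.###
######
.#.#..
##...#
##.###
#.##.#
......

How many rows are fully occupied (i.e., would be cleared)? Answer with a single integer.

Check each row:
  row 0: 5 empty cells -> not full
  row 1: 2 empty cells -> not full
  row 2: 5 empty cells -> not full
  row 3: 0 empty cells -> FULL (clear)
  row 4: 1 empty cell -> not full
  row 5: 0 empty cells -> FULL (clear)
  row 6: 4 empty cells -> not full
  row 7: 3 empty cells -> not full
  row 8: 1 empty cell -> not full
  row 9: 2 empty cells -> not full
  row 10: 6 empty cells -> not full
Total rows cleared: 2

Answer: 2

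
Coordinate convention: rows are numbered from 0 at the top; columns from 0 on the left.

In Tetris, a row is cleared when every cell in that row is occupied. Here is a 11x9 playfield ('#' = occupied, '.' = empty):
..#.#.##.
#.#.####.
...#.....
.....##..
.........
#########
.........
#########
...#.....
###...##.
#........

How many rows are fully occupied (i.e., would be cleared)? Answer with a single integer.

Answer: 2

Derivation:
Check each row:
  row 0: 5 empty cells -> not full
  row 1: 3 empty cells -> not full
  row 2: 8 empty cells -> not full
  row 3: 7 empty cells -> not full
  row 4: 9 empty cells -> not full
  row 5: 0 empty cells -> FULL (clear)
  row 6: 9 empty cells -> not full
  row 7: 0 empty cells -> FULL (clear)
  row 8: 8 empty cells -> not full
  row 9: 4 empty cells -> not full
  row 10: 8 empty cells -> not full
Total rows cleared: 2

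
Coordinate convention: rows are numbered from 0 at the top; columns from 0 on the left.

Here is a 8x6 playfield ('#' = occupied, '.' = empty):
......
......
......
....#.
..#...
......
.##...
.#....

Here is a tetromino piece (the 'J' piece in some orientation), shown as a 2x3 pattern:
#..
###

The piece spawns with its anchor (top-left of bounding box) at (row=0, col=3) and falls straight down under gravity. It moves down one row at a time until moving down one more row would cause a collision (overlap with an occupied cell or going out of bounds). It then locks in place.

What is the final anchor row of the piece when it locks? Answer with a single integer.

Spawn at (row=0, col=3). Try each row:
  row 0: fits
  row 1: fits
  row 2: blocked -> lock at row 1

Answer: 1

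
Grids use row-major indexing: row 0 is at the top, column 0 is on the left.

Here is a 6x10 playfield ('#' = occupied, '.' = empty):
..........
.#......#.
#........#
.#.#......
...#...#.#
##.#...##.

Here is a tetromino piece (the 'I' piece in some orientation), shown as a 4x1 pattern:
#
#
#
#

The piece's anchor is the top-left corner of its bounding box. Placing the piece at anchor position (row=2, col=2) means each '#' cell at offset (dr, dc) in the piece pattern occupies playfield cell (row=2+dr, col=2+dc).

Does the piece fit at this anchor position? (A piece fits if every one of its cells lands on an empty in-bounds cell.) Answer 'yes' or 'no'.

Check each piece cell at anchor (2, 2):
  offset (0,0) -> (2,2): empty -> OK
  offset (1,0) -> (3,2): empty -> OK
  offset (2,0) -> (4,2): empty -> OK
  offset (3,0) -> (5,2): empty -> OK
All cells valid: yes

Answer: yes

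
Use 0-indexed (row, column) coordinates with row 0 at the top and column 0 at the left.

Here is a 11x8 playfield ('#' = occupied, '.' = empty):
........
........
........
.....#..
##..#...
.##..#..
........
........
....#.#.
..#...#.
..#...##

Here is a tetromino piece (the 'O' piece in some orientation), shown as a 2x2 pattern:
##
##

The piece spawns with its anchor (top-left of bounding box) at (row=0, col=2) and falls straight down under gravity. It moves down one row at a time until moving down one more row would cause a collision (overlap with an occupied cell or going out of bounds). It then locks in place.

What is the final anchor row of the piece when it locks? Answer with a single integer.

Spawn at (row=0, col=2). Try each row:
  row 0: fits
  row 1: fits
  row 2: fits
  row 3: fits
  row 4: blocked -> lock at row 3

Answer: 3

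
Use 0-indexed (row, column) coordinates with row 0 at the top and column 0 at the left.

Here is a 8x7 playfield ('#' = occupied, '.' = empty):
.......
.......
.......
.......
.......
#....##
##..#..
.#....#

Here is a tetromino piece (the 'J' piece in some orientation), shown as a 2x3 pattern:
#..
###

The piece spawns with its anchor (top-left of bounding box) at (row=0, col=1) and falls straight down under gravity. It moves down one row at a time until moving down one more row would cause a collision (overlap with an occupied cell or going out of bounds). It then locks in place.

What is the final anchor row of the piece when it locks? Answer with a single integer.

Answer: 4

Derivation:
Spawn at (row=0, col=1). Try each row:
  row 0: fits
  row 1: fits
  row 2: fits
  row 3: fits
  row 4: fits
  row 5: blocked -> lock at row 4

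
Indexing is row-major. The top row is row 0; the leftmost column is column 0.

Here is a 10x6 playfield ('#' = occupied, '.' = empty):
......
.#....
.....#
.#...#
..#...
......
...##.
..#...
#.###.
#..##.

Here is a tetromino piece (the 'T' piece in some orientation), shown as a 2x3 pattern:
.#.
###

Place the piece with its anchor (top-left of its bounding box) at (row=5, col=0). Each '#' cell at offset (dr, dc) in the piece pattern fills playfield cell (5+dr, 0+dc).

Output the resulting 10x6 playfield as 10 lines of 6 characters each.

Answer: ......
.#....
.....#
.#...#
..#...
.#....
#####.
..#...
#.###.
#..##.

Derivation:
Fill (5+0,0+1) = (5,1)
Fill (5+1,0+0) = (6,0)
Fill (5+1,0+1) = (6,1)
Fill (5+1,0+2) = (6,2)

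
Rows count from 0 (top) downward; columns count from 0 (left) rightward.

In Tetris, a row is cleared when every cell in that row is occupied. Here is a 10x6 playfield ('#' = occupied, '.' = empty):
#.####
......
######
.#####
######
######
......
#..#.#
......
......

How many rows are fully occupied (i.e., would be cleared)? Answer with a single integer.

Answer: 3

Derivation:
Check each row:
  row 0: 1 empty cell -> not full
  row 1: 6 empty cells -> not full
  row 2: 0 empty cells -> FULL (clear)
  row 3: 1 empty cell -> not full
  row 4: 0 empty cells -> FULL (clear)
  row 5: 0 empty cells -> FULL (clear)
  row 6: 6 empty cells -> not full
  row 7: 3 empty cells -> not full
  row 8: 6 empty cells -> not full
  row 9: 6 empty cells -> not full
Total rows cleared: 3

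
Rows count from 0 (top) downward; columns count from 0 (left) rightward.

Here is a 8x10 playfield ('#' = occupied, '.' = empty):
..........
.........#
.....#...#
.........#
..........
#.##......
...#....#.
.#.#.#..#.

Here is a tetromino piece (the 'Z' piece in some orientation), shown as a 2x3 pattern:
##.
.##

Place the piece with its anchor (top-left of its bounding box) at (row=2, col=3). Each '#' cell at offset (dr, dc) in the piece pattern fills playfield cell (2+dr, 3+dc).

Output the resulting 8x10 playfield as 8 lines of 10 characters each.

Fill (2+0,3+0) = (2,3)
Fill (2+0,3+1) = (2,4)
Fill (2+1,3+1) = (3,4)
Fill (2+1,3+2) = (3,5)

Answer: ..........
.........#
...###...#
....##...#
..........
#.##......
...#....#.
.#.#.#..#.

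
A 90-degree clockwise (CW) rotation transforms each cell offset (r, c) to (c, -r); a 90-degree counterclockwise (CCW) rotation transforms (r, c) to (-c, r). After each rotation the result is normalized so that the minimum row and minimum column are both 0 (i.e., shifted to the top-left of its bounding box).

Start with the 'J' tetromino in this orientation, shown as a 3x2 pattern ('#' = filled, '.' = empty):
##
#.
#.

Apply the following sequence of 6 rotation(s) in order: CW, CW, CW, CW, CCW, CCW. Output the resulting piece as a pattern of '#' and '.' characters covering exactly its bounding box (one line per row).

Answer: .#
.#
##

Derivation:
Start:
##
#.
#.
After rotation 1 (CW):
###
..#
After rotation 2 (CW):
.#
.#
##
After rotation 3 (CW):
#..
###
After rotation 4 (CW):
##
#.
#.
After rotation 5 (CCW):
#..
###
After rotation 6 (CCW):
.#
.#
##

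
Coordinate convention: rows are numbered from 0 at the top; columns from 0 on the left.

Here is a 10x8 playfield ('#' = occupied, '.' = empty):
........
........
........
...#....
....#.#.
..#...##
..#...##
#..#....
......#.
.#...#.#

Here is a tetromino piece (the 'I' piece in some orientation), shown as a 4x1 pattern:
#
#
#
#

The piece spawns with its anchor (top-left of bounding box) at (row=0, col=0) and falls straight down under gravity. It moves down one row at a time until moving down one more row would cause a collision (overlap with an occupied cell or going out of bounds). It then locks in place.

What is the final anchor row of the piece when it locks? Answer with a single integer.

Answer: 3

Derivation:
Spawn at (row=0, col=0). Try each row:
  row 0: fits
  row 1: fits
  row 2: fits
  row 3: fits
  row 4: blocked -> lock at row 3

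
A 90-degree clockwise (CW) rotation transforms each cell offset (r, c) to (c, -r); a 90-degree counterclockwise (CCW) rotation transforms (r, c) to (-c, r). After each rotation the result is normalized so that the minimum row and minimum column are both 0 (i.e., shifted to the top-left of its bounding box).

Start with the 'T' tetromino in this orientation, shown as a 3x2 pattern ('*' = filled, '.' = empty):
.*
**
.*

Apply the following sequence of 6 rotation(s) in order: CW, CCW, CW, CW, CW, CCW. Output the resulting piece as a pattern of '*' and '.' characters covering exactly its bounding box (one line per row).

Start:
.*
**
.*
After rotation 1 (CW):
.*.
***
After rotation 2 (CCW):
.*
**
.*
After rotation 3 (CW):
.*.
***
After rotation 4 (CW):
*.
**
*.
After rotation 5 (CW):
***
.*.
After rotation 6 (CCW):
*.
**
*.

Answer: *.
**
*.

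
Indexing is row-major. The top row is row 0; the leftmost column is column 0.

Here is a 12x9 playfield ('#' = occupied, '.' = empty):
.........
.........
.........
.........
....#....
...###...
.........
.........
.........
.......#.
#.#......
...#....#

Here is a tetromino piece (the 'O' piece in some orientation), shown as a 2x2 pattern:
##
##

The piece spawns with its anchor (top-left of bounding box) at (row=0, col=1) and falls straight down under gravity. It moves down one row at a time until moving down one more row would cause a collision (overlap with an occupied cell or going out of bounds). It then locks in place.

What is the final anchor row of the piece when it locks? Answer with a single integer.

Answer: 8

Derivation:
Spawn at (row=0, col=1). Try each row:
  row 0: fits
  row 1: fits
  row 2: fits
  row 3: fits
  row 4: fits
  row 5: fits
  row 6: fits
  row 7: fits
  row 8: fits
  row 9: blocked -> lock at row 8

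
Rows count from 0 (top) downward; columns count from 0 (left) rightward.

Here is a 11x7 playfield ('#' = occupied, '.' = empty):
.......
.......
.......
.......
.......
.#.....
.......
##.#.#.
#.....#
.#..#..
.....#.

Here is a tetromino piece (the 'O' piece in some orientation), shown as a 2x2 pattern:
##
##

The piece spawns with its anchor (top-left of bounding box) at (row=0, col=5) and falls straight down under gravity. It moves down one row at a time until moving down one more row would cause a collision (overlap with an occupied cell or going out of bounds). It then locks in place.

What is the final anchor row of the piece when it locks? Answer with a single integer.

Answer: 5

Derivation:
Spawn at (row=0, col=5). Try each row:
  row 0: fits
  row 1: fits
  row 2: fits
  row 3: fits
  row 4: fits
  row 5: fits
  row 6: blocked -> lock at row 5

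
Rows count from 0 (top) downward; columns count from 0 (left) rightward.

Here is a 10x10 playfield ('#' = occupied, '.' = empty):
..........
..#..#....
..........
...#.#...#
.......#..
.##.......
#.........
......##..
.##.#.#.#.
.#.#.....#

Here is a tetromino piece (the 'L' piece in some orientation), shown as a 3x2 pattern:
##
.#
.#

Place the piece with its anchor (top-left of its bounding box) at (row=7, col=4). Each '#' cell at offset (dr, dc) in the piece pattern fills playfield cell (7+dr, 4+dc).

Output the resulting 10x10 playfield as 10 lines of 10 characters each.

Fill (7+0,4+0) = (7,4)
Fill (7+0,4+1) = (7,5)
Fill (7+1,4+1) = (8,5)
Fill (7+2,4+1) = (9,5)

Answer: ..........
..#..#....
..........
...#.#...#
.......#..
.##.......
#.........
....####..
.##.###.#.
.#.#.#...#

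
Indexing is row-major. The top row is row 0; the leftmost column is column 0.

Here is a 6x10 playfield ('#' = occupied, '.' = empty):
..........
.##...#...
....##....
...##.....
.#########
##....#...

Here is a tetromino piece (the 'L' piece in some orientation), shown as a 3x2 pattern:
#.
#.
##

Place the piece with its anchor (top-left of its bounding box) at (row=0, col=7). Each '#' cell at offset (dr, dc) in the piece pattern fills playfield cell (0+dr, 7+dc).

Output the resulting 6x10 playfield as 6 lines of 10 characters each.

Answer: .......#..
.##...##..
....##.##.
...##.....
.#########
##....#...

Derivation:
Fill (0+0,7+0) = (0,7)
Fill (0+1,7+0) = (1,7)
Fill (0+2,7+0) = (2,7)
Fill (0+2,7+1) = (2,8)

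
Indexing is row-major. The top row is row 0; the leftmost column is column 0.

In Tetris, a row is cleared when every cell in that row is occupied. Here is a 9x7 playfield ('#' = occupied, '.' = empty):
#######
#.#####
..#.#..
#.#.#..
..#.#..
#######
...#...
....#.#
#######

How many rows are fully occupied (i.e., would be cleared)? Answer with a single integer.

Answer: 3

Derivation:
Check each row:
  row 0: 0 empty cells -> FULL (clear)
  row 1: 1 empty cell -> not full
  row 2: 5 empty cells -> not full
  row 3: 4 empty cells -> not full
  row 4: 5 empty cells -> not full
  row 5: 0 empty cells -> FULL (clear)
  row 6: 6 empty cells -> not full
  row 7: 5 empty cells -> not full
  row 8: 0 empty cells -> FULL (clear)
Total rows cleared: 3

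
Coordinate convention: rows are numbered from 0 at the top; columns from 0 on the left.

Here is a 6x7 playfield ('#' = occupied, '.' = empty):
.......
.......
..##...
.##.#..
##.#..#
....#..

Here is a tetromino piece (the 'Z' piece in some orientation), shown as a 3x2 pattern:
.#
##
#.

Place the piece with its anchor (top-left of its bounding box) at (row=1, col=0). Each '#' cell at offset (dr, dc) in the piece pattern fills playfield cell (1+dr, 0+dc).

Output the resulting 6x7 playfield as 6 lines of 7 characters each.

Answer: .......
.#.....
####...
###.#..
##.#..#
....#..

Derivation:
Fill (1+0,0+1) = (1,1)
Fill (1+1,0+0) = (2,0)
Fill (1+1,0+1) = (2,1)
Fill (1+2,0+0) = (3,0)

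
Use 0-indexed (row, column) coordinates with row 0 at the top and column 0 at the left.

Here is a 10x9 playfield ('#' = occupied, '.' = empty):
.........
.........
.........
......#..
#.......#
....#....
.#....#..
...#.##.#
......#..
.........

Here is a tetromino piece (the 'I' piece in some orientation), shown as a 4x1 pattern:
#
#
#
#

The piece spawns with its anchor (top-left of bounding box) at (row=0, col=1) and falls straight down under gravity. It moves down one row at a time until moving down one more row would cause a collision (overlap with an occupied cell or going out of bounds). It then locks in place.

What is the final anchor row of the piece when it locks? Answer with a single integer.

Spawn at (row=0, col=1). Try each row:
  row 0: fits
  row 1: fits
  row 2: fits
  row 3: blocked -> lock at row 2

Answer: 2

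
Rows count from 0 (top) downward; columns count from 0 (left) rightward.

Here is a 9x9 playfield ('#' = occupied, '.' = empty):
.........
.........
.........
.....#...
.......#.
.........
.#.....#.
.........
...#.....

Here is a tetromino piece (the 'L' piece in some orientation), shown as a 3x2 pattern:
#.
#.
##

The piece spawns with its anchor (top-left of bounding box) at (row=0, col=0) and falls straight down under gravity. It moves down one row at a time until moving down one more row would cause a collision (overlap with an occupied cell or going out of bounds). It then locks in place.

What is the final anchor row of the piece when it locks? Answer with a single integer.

Answer: 3

Derivation:
Spawn at (row=0, col=0). Try each row:
  row 0: fits
  row 1: fits
  row 2: fits
  row 3: fits
  row 4: blocked -> lock at row 3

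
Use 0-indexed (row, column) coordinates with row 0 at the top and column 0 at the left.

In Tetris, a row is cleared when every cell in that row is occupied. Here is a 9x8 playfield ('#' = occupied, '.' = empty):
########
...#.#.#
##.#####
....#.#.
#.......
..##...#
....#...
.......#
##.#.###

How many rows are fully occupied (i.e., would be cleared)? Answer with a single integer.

Check each row:
  row 0: 0 empty cells -> FULL (clear)
  row 1: 5 empty cells -> not full
  row 2: 1 empty cell -> not full
  row 3: 6 empty cells -> not full
  row 4: 7 empty cells -> not full
  row 5: 5 empty cells -> not full
  row 6: 7 empty cells -> not full
  row 7: 7 empty cells -> not full
  row 8: 2 empty cells -> not full
Total rows cleared: 1

Answer: 1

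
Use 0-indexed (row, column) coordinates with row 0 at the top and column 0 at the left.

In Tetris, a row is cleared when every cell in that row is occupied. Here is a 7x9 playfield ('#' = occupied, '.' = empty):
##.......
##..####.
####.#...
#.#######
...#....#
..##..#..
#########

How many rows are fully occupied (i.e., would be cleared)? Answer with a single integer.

Check each row:
  row 0: 7 empty cells -> not full
  row 1: 3 empty cells -> not full
  row 2: 4 empty cells -> not full
  row 3: 1 empty cell -> not full
  row 4: 7 empty cells -> not full
  row 5: 6 empty cells -> not full
  row 6: 0 empty cells -> FULL (clear)
Total rows cleared: 1

Answer: 1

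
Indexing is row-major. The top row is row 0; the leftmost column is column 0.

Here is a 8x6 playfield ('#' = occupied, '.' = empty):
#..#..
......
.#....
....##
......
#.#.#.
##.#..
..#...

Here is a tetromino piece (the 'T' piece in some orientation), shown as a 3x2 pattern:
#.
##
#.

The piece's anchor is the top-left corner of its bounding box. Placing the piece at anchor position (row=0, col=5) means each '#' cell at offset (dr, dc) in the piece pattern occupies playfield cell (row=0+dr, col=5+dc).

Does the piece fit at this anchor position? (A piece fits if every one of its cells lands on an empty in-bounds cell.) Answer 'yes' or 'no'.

Answer: no

Derivation:
Check each piece cell at anchor (0, 5):
  offset (0,0) -> (0,5): empty -> OK
  offset (1,0) -> (1,5): empty -> OK
  offset (1,1) -> (1,6): out of bounds -> FAIL
  offset (2,0) -> (2,5): empty -> OK
All cells valid: no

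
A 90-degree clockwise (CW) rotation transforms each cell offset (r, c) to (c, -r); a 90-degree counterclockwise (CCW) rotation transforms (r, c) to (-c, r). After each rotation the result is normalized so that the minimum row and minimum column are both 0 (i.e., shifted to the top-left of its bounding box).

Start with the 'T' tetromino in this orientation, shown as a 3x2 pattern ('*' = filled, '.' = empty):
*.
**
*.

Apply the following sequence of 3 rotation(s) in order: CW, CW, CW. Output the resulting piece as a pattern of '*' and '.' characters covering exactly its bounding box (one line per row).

Start:
*.
**
*.
After rotation 1 (CW):
***
.*.
After rotation 2 (CW):
.*
**
.*
After rotation 3 (CW):
.*.
***

Answer: .*.
***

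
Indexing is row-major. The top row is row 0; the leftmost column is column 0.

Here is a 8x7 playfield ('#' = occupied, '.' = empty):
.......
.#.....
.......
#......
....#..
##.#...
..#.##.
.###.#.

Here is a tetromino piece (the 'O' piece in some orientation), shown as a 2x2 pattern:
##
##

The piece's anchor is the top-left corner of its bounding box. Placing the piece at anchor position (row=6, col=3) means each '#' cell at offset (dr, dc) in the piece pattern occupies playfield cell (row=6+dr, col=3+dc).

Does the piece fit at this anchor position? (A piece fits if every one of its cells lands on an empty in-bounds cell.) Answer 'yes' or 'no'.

Answer: no

Derivation:
Check each piece cell at anchor (6, 3):
  offset (0,0) -> (6,3): empty -> OK
  offset (0,1) -> (6,4): occupied ('#') -> FAIL
  offset (1,0) -> (7,3): occupied ('#') -> FAIL
  offset (1,1) -> (7,4): empty -> OK
All cells valid: no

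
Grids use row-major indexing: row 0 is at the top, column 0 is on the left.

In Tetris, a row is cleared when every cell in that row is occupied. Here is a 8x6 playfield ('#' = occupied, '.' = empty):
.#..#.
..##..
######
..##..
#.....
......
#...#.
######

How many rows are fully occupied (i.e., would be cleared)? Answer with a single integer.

Answer: 2

Derivation:
Check each row:
  row 0: 4 empty cells -> not full
  row 1: 4 empty cells -> not full
  row 2: 0 empty cells -> FULL (clear)
  row 3: 4 empty cells -> not full
  row 4: 5 empty cells -> not full
  row 5: 6 empty cells -> not full
  row 6: 4 empty cells -> not full
  row 7: 0 empty cells -> FULL (clear)
Total rows cleared: 2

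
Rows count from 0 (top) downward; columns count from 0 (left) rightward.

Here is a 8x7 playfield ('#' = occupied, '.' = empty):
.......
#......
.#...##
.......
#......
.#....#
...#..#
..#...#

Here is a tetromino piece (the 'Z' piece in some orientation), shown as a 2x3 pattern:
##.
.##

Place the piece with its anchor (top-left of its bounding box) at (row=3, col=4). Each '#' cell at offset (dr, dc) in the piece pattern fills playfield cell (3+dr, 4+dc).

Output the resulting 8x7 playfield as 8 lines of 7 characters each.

Fill (3+0,4+0) = (3,4)
Fill (3+0,4+1) = (3,5)
Fill (3+1,4+1) = (4,5)
Fill (3+1,4+2) = (4,6)

Answer: .......
#......
.#...##
....##.
#....##
.#....#
...#..#
..#...#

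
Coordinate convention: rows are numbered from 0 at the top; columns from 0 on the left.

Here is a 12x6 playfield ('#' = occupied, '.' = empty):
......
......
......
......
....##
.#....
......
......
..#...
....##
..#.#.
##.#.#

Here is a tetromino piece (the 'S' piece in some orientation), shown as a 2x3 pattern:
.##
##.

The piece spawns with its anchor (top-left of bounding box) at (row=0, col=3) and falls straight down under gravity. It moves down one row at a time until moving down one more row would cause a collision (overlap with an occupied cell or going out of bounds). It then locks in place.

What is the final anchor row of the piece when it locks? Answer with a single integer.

Spawn at (row=0, col=3). Try each row:
  row 0: fits
  row 1: fits
  row 2: fits
  row 3: blocked -> lock at row 2

Answer: 2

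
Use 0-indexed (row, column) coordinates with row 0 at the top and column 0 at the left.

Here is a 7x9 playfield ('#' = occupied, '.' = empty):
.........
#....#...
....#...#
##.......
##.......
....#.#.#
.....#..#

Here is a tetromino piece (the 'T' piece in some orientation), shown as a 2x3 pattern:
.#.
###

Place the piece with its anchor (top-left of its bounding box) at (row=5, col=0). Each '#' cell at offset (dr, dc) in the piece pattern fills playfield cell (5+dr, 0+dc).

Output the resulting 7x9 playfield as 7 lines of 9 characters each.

Fill (5+0,0+1) = (5,1)
Fill (5+1,0+0) = (6,0)
Fill (5+1,0+1) = (6,1)
Fill (5+1,0+2) = (6,2)

Answer: .........
#....#...
....#...#
##.......
##.......
.#..#.#.#
###..#..#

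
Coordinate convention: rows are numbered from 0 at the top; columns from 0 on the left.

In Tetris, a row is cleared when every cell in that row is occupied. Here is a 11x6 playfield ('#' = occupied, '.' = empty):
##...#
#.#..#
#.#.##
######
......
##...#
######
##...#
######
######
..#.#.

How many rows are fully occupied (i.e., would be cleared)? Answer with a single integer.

Answer: 4

Derivation:
Check each row:
  row 0: 3 empty cells -> not full
  row 1: 3 empty cells -> not full
  row 2: 2 empty cells -> not full
  row 3: 0 empty cells -> FULL (clear)
  row 4: 6 empty cells -> not full
  row 5: 3 empty cells -> not full
  row 6: 0 empty cells -> FULL (clear)
  row 7: 3 empty cells -> not full
  row 8: 0 empty cells -> FULL (clear)
  row 9: 0 empty cells -> FULL (clear)
  row 10: 4 empty cells -> not full
Total rows cleared: 4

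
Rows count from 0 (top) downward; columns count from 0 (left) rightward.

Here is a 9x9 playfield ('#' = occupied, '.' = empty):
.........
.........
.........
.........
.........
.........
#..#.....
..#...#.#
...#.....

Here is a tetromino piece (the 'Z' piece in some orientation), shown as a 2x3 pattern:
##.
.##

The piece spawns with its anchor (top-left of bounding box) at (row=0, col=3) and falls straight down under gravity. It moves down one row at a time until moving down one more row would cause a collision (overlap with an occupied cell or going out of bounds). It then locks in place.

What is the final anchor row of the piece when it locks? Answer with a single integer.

Answer: 5

Derivation:
Spawn at (row=0, col=3). Try each row:
  row 0: fits
  row 1: fits
  row 2: fits
  row 3: fits
  row 4: fits
  row 5: fits
  row 6: blocked -> lock at row 5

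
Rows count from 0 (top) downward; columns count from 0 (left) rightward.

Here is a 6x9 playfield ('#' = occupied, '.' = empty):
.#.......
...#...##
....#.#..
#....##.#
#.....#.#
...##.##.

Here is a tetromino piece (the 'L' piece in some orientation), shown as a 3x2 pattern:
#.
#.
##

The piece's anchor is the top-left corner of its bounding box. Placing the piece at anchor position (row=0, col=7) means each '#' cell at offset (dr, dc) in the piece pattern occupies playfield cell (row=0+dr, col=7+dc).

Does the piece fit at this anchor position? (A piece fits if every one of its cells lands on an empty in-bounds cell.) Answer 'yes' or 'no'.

Answer: no

Derivation:
Check each piece cell at anchor (0, 7):
  offset (0,0) -> (0,7): empty -> OK
  offset (1,0) -> (1,7): occupied ('#') -> FAIL
  offset (2,0) -> (2,7): empty -> OK
  offset (2,1) -> (2,8): empty -> OK
All cells valid: no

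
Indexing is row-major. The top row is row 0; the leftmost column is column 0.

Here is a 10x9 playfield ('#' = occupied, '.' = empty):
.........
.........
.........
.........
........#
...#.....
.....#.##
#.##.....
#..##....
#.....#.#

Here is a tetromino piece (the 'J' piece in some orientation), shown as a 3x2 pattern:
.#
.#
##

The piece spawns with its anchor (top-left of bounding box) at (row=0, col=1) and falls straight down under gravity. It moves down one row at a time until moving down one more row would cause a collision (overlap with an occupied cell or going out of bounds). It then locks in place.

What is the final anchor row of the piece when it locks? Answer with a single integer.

Spawn at (row=0, col=1). Try each row:
  row 0: fits
  row 1: fits
  row 2: fits
  row 3: fits
  row 4: fits
  row 5: blocked -> lock at row 4

Answer: 4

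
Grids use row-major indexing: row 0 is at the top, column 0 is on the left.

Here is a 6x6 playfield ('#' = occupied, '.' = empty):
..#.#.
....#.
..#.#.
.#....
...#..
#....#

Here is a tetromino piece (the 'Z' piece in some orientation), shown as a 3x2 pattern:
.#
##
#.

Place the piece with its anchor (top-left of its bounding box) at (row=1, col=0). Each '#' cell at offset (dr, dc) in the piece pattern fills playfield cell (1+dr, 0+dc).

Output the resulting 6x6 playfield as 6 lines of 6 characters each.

Answer: ..#.#.
.#..#.
###.#.
##....
...#..
#....#

Derivation:
Fill (1+0,0+1) = (1,1)
Fill (1+1,0+0) = (2,0)
Fill (1+1,0+1) = (2,1)
Fill (1+2,0+0) = (3,0)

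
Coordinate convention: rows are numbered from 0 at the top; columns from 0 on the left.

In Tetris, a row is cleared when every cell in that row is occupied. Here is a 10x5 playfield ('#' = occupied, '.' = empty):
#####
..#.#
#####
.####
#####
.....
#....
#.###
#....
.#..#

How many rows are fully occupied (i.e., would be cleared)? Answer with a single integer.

Check each row:
  row 0: 0 empty cells -> FULL (clear)
  row 1: 3 empty cells -> not full
  row 2: 0 empty cells -> FULL (clear)
  row 3: 1 empty cell -> not full
  row 4: 0 empty cells -> FULL (clear)
  row 5: 5 empty cells -> not full
  row 6: 4 empty cells -> not full
  row 7: 1 empty cell -> not full
  row 8: 4 empty cells -> not full
  row 9: 3 empty cells -> not full
Total rows cleared: 3

Answer: 3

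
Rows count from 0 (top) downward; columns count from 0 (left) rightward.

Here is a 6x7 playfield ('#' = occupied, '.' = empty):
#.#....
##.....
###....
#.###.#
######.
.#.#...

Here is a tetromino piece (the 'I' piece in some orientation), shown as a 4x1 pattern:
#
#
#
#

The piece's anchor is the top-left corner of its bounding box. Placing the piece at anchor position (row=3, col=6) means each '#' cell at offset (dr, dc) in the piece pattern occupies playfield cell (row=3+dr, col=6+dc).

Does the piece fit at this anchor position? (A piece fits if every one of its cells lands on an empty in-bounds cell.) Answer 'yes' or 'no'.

Check each piece cell at anchor (3, 6):
  offset (0,0) -> (3,6): occupied ('#') -> FAIL
  offset (1,0) -> (4,6): empty -> OK
  offset (2,0) -> (5,6): empty -> OK
  offset (3,0) -> (6,6): out of bounds -> FAIL
All cells valid: no

Answer: no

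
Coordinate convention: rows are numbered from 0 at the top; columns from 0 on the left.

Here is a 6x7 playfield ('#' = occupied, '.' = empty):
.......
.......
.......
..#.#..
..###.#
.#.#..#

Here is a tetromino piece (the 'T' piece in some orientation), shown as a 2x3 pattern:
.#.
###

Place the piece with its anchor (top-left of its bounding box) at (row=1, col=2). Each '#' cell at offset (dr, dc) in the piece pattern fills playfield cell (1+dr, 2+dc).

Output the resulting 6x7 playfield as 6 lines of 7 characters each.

Answer: .......
...#...
..###..
..#.#..
..###.#
.#.#..#

Derivation:
Fill (1+0,2+1) = (1,3)
Fill (1+1,2+0) = (2,2)
Fill (1+1,2+1) = (2,3)
Fill (1+1,2+2) = (2,4)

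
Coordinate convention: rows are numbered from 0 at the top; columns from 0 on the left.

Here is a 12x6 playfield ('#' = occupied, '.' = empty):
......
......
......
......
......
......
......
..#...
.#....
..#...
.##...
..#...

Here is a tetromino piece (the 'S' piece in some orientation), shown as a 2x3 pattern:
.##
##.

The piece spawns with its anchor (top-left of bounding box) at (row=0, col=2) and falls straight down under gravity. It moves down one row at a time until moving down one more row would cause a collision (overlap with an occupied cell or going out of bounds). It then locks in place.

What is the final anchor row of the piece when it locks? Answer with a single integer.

Answer: 5

Derivation:
Spawn at (row=0, col=2). Try each row:
  row 0: fits
  row 1: fits
  row 2: fits
  row 3: fits
  row 4: fits
  row 5: fits
  row 6: blocked -> lock at row 5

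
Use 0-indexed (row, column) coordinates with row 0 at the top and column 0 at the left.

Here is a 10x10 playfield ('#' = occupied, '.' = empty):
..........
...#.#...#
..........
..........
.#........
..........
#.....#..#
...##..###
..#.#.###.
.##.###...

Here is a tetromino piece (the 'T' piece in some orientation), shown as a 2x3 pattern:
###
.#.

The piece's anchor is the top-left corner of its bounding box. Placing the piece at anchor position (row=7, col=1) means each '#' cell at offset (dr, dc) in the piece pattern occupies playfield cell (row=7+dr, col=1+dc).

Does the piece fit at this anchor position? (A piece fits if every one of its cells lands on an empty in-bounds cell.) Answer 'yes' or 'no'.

Answer: no

Derivation:
Check each piece cell at anchor (7, 1):
  offset (0,0) -> (7,1): empty -> OK
  offset (0,1) -> (7,2): empty -> OK
  offset (0,2) -> (7,3): occupied ('#') -> FAIL
  offset (1,1) -> (8,2): occupied ('#') -> FAIL
All cells valid: no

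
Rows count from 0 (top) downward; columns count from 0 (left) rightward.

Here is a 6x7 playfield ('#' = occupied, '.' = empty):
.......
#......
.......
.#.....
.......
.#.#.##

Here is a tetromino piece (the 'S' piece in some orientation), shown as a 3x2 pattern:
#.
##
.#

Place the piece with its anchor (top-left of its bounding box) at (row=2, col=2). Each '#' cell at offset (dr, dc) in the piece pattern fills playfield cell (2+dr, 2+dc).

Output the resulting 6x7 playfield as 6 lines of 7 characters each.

Fill (2+0,2+0) = (2,2)
Fill (2+1,2+0) = (3,2)
Fill (2+1,2+1) = (3,3)
Fill (2+2,2+1) = (4,3)

Answer: .......
#......
..#....
.###...
...#...
.#.#.##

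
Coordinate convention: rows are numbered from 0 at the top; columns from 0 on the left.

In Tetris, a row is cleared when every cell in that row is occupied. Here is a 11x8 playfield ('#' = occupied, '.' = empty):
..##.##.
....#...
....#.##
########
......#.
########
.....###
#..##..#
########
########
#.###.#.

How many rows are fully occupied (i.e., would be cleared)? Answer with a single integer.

Check each row:
  row 0: 4 empty cells -> not full
  row 1: 7 empty cells -> not full
  row 2: 5 empty cells -> not full
  row 3: 0 empty cells -> FULL (clear)
  row 4: 7 empty cells -> not full
  row 5: 0 empty cells -> FULL (clear)
  row 6: 5 empty cells -> not full
  row 7: 4 empty cells -> not full
  row 8: 0 empty cells -> FULL (clear)
  row 9: 0 empty cells -> FULL (clear)
  row 10: 3 empty cells -> not full
Total rows cleared: 4

Answer: 4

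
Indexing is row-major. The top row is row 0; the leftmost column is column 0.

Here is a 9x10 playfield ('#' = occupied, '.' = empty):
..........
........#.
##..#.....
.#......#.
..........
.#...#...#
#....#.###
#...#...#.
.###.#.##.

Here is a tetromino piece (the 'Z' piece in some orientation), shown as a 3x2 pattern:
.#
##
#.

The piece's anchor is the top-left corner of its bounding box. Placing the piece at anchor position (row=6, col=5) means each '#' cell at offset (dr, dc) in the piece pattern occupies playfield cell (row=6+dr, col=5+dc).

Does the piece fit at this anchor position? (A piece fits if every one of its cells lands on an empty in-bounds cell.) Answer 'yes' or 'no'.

Check each piece cell at anchor (6, 5):
  offset (0,1) -> (6,6): empty -> OK
  offset (1,0) -> (7,5): empty -> OK
  offset (1,1) -> (7,6): empty -> OK
  offset (2,0) -> (8,5): occupied ('#') -> FAIL
All cells valid: no

Answer: no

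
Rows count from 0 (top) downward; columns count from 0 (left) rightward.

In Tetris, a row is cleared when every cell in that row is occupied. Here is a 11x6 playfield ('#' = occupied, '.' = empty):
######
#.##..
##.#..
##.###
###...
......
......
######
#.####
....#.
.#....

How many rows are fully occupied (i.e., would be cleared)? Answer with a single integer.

Check each row:
  row 0: 0 empty cells -> FULL (clear)
  row 1: 3 empty cells -> not full
  row 2: 3 empty cells -> not full
  row 3: 1 empty cell -> not full
  row 4: 3 empty cells -> not full
  row 5: 6 empty cells -> not full
  row 6: 6 empty cells -> not full
  row 7: 0 empty cells -> FULL (clear)
  row 8: 1 empty cell -> not full
  row 9: 5 empty cells -> not full
  row 10: 5 empty cells -> not full
Total rows cleared: 2

Answer: 2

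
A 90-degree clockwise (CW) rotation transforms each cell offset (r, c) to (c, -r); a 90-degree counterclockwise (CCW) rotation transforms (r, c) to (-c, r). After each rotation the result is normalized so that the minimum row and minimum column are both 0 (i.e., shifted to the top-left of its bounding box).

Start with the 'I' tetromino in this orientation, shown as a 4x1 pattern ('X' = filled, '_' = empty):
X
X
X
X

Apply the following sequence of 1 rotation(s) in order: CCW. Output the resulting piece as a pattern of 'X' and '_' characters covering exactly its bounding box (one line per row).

Answer: XXXX

Derivation:
Start:
X
X
X
X
After rotation 1 (CCW):
XXXX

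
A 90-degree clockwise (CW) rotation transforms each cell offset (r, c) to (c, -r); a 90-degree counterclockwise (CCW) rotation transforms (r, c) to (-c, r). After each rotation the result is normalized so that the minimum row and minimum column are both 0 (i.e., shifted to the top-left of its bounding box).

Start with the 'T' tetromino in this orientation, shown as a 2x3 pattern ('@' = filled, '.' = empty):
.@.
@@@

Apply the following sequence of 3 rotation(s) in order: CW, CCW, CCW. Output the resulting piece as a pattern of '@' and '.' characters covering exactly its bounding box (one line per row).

Start:
.@.
@@@
After rotation 1 (CW):
@.
@@
@.
After rotation 2 (CCW):
.@.
@@@
After rotation 3 (CCW):
.@
@@
.@

Answer: .@
@@
.@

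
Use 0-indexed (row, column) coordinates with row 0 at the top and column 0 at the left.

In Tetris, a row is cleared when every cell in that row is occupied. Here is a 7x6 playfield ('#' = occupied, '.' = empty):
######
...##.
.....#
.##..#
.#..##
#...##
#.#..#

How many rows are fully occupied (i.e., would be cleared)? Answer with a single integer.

Check each row:
  row 0: 0 empty cells -> FULL (clear)
  row 1: 4 empty cells -> not full
  row 2: 5 empty cells -> not full
  row 3: 3 empty cells -> not full
  row 4: 3 empty cells -> not full
  row 5: 3 empty cells -> not full
  row 6: 3 empty cells -> not full
Total rows cleared: 1

Answer: 1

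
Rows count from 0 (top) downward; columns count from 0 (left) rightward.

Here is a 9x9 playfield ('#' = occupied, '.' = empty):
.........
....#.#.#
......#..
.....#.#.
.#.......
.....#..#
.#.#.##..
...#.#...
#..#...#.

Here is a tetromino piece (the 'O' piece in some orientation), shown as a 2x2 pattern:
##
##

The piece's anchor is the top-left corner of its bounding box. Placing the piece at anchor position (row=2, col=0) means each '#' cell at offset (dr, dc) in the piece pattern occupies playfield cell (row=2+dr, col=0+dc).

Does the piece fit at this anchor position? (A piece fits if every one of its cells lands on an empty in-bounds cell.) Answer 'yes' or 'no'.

Answer: yes

Derivation:
Check each piece cell at anchor (2, 0):
  offset (0,0) -> (2,0): empty -> OK
  offset (0,1) -> (2,1): empty -> OK
  offset (1,0) -> (3,0): empty -> OK
  offset (1,1) -> (3,1): empty -> OK
All cells valid: yes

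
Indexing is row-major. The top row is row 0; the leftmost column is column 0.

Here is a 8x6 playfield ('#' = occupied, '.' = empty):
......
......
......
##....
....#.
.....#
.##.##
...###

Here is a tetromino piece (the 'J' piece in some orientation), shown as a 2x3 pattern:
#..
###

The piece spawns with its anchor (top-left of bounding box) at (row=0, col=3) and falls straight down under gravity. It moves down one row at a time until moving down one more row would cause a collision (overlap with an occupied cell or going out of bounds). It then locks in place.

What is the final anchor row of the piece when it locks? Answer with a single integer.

Spawn at (row=0, col=3). Try each row:
  row 0: fits
  row 1: fits
  row 2: fits
  row 3: blocked -> lock at row 2

Answer: 2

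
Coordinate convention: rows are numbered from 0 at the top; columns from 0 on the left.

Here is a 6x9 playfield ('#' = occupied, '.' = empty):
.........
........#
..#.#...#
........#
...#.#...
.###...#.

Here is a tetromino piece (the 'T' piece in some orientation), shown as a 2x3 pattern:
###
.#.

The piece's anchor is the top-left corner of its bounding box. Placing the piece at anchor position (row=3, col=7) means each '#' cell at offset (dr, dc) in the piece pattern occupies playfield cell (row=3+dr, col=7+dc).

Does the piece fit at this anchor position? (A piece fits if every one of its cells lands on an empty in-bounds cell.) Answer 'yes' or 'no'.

Answer: no

Derivation:
Check each piece cell at anchor (3, 7):
  offset (0,0) -> (3,7): empty -> OK
  offset (0,1) -> (3,8): occupied ('#') -> FAIL
  offset (0,2) -> (3,9): out of bounds -> FAIL
  offset (1,1) -> (4,8): empty -> OK
All cells valid: no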